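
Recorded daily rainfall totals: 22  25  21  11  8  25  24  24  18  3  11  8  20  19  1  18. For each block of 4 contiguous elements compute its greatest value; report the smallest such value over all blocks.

18

Window maxs for each of the 13 positions:
22 25 21 11 → max 25
25 21 11 8 → max 25
21 11 8 25 → max 25
11 8 25 24 → max 25
8 25 24 24 → max 25
25 24 24 18 → max 25
24 24 18 3 → max 24
24 18 3 11 → max 24
18 3 11 8 → max 18
3 11 8 20 → max 20
11 8 20 19 → max 20
8 20 19 1 → max 20
20 19 1 18 → max 20
Smallest of these is 18.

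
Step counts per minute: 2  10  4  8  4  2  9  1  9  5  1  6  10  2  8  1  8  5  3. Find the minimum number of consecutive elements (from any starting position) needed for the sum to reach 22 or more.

3

Extend right; whenever the sum reaches 22, record the length and shrink from the left:
add 2: running sum 2 < 22
add 10: running sum 12 < 22
add 4: running sum 16 < 22
add 8: shortest ending here [10, 4, 8] sum 22, len 3
add 4: shortest ending here [10, 4, 8, 4] sum 26, len 4
add 2: shortest ending here [10, 4, 8, 4, 2] sum 28, len 5
add 9: shortest ending here [8, 4, 2, 9] sum 23, len 4
add 1: shortest ending here [8, 4, 2, 9, 1] sum 24, len 5
add 9: shortest ending here [4, 2, 9, 1, 9] sum 25, len 5
add 5: shortest ending here [9, 1, 9, 5] sum 24, len 4
add 1: shortest ending here [9, 1, 9, 5, 1] sum 25, len 5
add 6: shortest ending here [1, 9, 5, 1, 6] sum 22, len 5
add 10: shortest ending here [5, 1, 6, 10] sum 22, len 4
add 2: shortest ending here [5, 1, 6, 10, 2] sum 24, len 5
add 8: shortest ending here [6, 10, 2, 8] sum 26, len 4
add 1: shortest ending here [6, 10, 2, 8, 1] sum 27, len 5
add 8: shortest ending here [10, 2, 8, 1, 8] sum 29, len 5
add 5: shortest ending here [8, 1, 8, 5] sum 22, len 4
add 3: shortest ending here [8, 1, 8, 5, 3] sum 25, len 5
Shortest qualifying length: 3.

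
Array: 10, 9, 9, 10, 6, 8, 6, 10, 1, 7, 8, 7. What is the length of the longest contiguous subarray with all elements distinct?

5

[10] len 1
[10, 9] len 2
[9] len 1
[9, 10] len 2
[9, 10, 6] len 3
[9, 10, 6, 8] len 4
[8, 6] len 2
[8, 6, 10] len 3
[8, 6, 10, 1] len 4
[8, 6, 10, 1, 7] len 5
[6, 10, 1, 7, 8] len 5
[8, 7] len 2
Longest all-distinct length: 5.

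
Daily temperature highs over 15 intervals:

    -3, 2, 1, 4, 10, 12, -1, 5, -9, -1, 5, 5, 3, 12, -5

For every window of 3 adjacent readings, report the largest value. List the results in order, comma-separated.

2, 4, 10, 12, 12, 12, 5, 5, 5, 5, 5, 12, 12

Sliding a size-3 window across the 15 values:
-3 2 1 → max 2
2 1 4 → max 4
1 4 10 → max 10
4 10 12 → max 12
10 12 -1 → max 12
12 -1 5 → max 12
-1 5 -9 → max 5
5 -9 -1 → max 5
-9 -1 5 → max 5
-1 5 5 → max 5
5 5 3 → max 5
5 3 12 → max 12
3 12 -5 → max 12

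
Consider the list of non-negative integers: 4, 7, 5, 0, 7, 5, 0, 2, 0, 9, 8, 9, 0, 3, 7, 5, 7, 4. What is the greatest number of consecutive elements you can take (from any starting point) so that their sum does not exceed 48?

12

[4] sum 4 len 1
[4, 7] sum 11 len 2
[4, 7, 5] sum 16 len 3
[4, 7, 5, 0] sum 16 len 4
[4, 7, 5, 0, 7] sum 23 len 5
[4, 7, 5, 0, 7, 5] sum 28 len 6
[4, 7, 5, 0, 7, 5, 0] sum 28 len 7
[4, 7, 5, 0, 7, 5, 0, 2] sum 30 len 8
[4, 7, 5, 0, 7, 5, 0, 2, 0] sum 30 len 9
[4, 7, 5, 0, 7, 5, 0, 2, 0, 9] sum 39 len 10
[4, 7, 5, 0, 7, 5, 0, 2, 0, 9, 8] sum 47 len 11
[5, 0, 7, 5, 0, 2, 0, 9, 8, 9] sum 45 len 10
[5, 0, 7, 5, 0, 2, 0, 9, 8, 9, 0] sum 45 len 11
[5, 0, 7, 5, 0, 2, 0, 9, 8, 9, 0, 3] sum 48 len 12
[5, 0, 2, 0, 9, 8, 9, 0, 3, 7] sum 43 len 10
[5, 0, 2, 0, 9, 8, 9, 0, 3, 7, 5] sum 48 len 11
[0, 9, 8, 9, 0, 3, 7, 5, 7] sum 48 len 9
[8, 9, 0, 3, 7, 5, 7, 4] sum 43 len 8
Longest length seen: 12.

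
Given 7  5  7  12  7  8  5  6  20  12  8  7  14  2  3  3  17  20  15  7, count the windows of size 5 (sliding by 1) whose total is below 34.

1

7 5 7 12 7 → sum 38
5 7 12 7 8 → sum 39
7 12 7 8 5 → sum 39
12 7 8 5 6 → sum 38
7 8 5 6 20 → sum 46
8 5 6 20 12 → sum 51
5 6 20 12 8 → sum 51
6 20 12 8 7 → sum 53
20 12 8 7 14 → sum 61
12 8 7 14 2 → sum 43
8 7 14 2 3 → sum 34
7 14 2 3 3 → sum 29  < 34 ✓
14 2 3 3 17 → sum 39
2 3 3 17 20 → sum 45
3 3 17 20 15 → sum 58
3 17 20 15 7 → sum 62
1 window satisfy the condition.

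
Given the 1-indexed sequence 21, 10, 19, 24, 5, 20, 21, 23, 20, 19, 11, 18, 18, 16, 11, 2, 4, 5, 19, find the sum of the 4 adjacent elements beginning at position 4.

Elements at indices 4..7: 24, 5, 20, 21
sum(24, 5, 20, 21) = 70

70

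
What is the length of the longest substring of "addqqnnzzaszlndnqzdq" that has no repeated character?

add a: [a] len 1
add d: [a, d] len 2
add d (repeat d, move left end past it): [d] len 1
add q: [d, q] len 2
add q (repeat q, move left end past it): [q] len 1
add n: [q, n] len 2
add n (repeat n, move left end past it): [n] len 1
add z: [n, z] len 2
add z (repeat z, move left end past it): [z] len 1
add a: [z, a] len 2
add s: [z, a, s] len 3
add z (repeat z, move left end past it): [a, s, z] len 3
add l: [a, s, z, l] len 4
add n: [a, s, z, l, n] len 5
add d: [a, s, z, l, n, d] len 6
add n (repeat n, move left end past it): [d, n] len 2
add q: [d, n, q] len 3
add z: [d, n, q, z] len 4
add d (repeat d, move left end past it): [n, q, z, d] len 4
add q (repeat q, move left end past it): [z, d, q] len 3
Longest all-distinct length: 6.

6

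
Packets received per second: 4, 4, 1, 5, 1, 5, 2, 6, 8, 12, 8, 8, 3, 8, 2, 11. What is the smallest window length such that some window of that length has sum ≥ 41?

5

add 4: running sum 4 < 41
add 4: running sum 8 < 41
add 1: running sum 9 < 41
add 5: running sum 14 < 41
add 1: running sum 15 < 41
add 5: running sum 20 < 41
add 2: running sum 22 < 41
add 6: running sum 28 < 41
add 8: running sum 36 < 41
end 9: [4, 1, 5, 1, 5, 2, 6, 8, 12] sum 44, len 9
end 10: [5, 2, 6, 8, 12, 8] sum 41, len 6
end 11: [6, 8, 12, 8, 8] sum 42, len 5
end 12: [6, 8, 12, 8, 8, 3] sum 45, len 6
end 13: [8, 12, 8, 8, 3, 8] sum 47, len 6
end 14: [12, 8, 8, 3, 8, 2] sum 41, len 6
end 15: [12, 8, 8, 3, 8, 2, 11] sum 52, len 7
Shortest qualifying length: 5.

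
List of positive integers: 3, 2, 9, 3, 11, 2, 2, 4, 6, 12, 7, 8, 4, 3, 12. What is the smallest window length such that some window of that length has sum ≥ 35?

5

add 3: running sum 3 < 35
add 2: running sum 5 < 35
add 9: running sum 14 < 35
add 3: running sum 17 < 35
add 11: running sum 28 < 35
add 2: running sum 30 < 35
add 2: running sum 32 < 35
end 7: [3, 2, 9, 3, 11, 2, 2, 4] sum 36, len 8
end 8: [9, 3, 11, 2, 2, 4, 6] sum 37, len 7
end 9: [11, 2, 2, 4, 6, 12] sum 37, len 6
end 10: [11, 2, 2, 4, 6, 12, 7] sum 44, len 7
end 11: [4, 6, 12, 7, 8] sum 37, len 5
end 12: [6, 12, 7, 8, 4] sum 37, len 5
end 13: [6, 12, 7, 8, 4, 3] sum 40, len 6
end 14: [12, 7, 8, 4, 3, 12] sum 46, len 6
Shortest qualifying length: 5.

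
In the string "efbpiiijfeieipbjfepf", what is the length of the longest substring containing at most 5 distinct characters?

Extend right; when distinct count exceeds 5, shrink from the left:
[e] 1 distinct, len 1
[e, f] 2 distinct, len 2
[e, f, b] 3 distinct, len 3
[e, f, b, p] 4 distinct, len 4
[e, f, b, p, i] 5 distinct, len 5
[e, f, b, p, i, i] 5 distinct, len 6
[e, f, b, p, i, i, i] 5 distinct, len 7
[f, b, p, i, i, i, j] 5 distinct, len 7
[f, b, p, i, i, i, j, f] 5 distinct, len 8
[p, i, i, i, j, f, e] 5 distinct, len 7
[p, i, i, i, j, f, e, i] 5 distinct, len 8
[p, i, i, i, j, f, e, i, e] 5 distinct, len 9
[p, i, i, i, j, f, e, i, e, i] 5 distinct, len 10
[p, i, i, i, j, f, e, i, e, i, p] 5 distinct, len 11
[f, e, i, e, i, p, b] 5 distinct, len 7
[e, i, e, i, p, b, j] 5 distinct, len 7
[i, p, b, j, f] 5 distinct, len 5
[p, b, j, f, e] 5 distinct, len 5
[p, b, j, f, e, p] 5 distinct, len 6
[p, b, j, f, e, p, f] 5 distinct, len 7
Longest length with ≤5 distinct: 11.

11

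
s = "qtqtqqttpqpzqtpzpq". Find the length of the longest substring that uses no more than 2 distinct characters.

Extend right; when distinct count exceeds 2, shrink from the left:
add q: window [q] (1 distinct), len 1
add t: window [q, t] (2 distinct), len 2
add q: window [q, t, q] (2 distinct), len 3
add t: window [q, t, q, t] (2 distinct), len 4
add q: window [q, t, q, t, q] (2 distinct), len 5
add q: window [q, t, q, t, q, q] (2 distinct), len 6
add t: window [q, t, q, t, q, q, t] (2 distinct), len 7
add t: window [q, t, q, t, q, q, t, t] (2 distinct), len 8
add p: window [t, t, p] (2 distinct), len 3
add q: window [p, q] (2 distinct), len 2
add p: window [p, q, p] (2 distinct), len 3
add z: window [p, z] (2 distinct), len 2
add q: window [z, q] (2 distinct), len 2
add t: window [q, t] (2 distinct), len 2
add p: window [t, p] (2 distinct), len 2
add z: window [p, z] (2 distinct), len 2
add p: window [p, z, p] (2 distinct), len 3
add q: window [p, q] (2 distinct), len 2
Longest length with ≤2 distinct: 8.

8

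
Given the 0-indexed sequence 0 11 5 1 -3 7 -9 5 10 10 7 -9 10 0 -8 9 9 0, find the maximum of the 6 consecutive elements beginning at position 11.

10

Elements at indices 11..16: -9, 10, 0, -8, 9, 9
max(-9, 10, 0, -8, 9, 9) = 10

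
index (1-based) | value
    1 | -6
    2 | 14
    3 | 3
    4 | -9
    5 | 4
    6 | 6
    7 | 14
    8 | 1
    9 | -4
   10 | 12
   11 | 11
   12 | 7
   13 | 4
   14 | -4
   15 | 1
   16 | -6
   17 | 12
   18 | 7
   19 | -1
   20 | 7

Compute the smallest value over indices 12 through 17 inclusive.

Elements at indices 12..17: 7, 4, -4, 1, -6, 12
min(7, 4, -4, 1, -6, 12) = -6

-6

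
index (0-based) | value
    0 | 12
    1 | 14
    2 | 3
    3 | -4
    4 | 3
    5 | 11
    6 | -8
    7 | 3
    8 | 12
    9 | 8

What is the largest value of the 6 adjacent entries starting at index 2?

11

Elements at indices 2..7: 3, -4, 3, 11, -8, 3
max(3, -4, 3, 11, -8, 3) = 11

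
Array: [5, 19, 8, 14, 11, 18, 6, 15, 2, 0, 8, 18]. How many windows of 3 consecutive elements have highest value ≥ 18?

5 19 8 → max 19  ≥ 18 ✓
19 8 14 → max 19  ≥ 18 ✓
8 14 11 → max 14
14 11 18 → max 18  ≥ 18 ✓
11 18 6 → max 18  ≥ 18 ✓
18 6 15 → max 18  ≥ 18 ✓
6 15 2 → max 15
15 2 0 → max 15
2 0 8 → max 8
0 8 18 → max 18  ≥ 18 ✓
6 windows satisfy the condition.

6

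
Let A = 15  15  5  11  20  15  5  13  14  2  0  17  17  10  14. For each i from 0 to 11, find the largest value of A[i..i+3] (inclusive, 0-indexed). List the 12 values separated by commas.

15, 20, 20, 20, 20, 15, 14, 14, 17, 17, 17, 17

[15, 15, 5, 11] → max 15
[15, 5, 11, 20] → max 20
[5, 11, 20, 15] → max 20
[11, 20, 15, 5] → max 20
[20, 15, 5, 13] → max 20
[15, 5, 13, 14] → max 15
[5, 13, 14, 2] → max 14
[13, 14, 2, 0] → max 14
[14, 2, 0, 17] → max 17
[2, 0, 17, 17] → max 17
[0, 17, 17, 10] → max 17
[17, 17, 10, 14] → max 17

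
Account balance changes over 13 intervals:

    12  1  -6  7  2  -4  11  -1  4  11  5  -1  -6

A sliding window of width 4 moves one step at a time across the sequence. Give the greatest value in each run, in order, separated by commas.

(12, 1, -6, 7) → max 12
(1, -6, 7, 2) → max 7
(-6, 7, 2, -4) → max 7
(7, 2, -4, 11) → max 11
(2, -4, 11, -1) → max 11
(-4, 11, -1, 4) → max 11
(11, -1, 4, 11) → max 11
(-1, 4, 11, 5) → max 11
(4, 11, 5, -1) → max 11
(11, 5, -1, -6) → max 11

12, 7, 7, 11, 11, 11, 11, 11, 11, 11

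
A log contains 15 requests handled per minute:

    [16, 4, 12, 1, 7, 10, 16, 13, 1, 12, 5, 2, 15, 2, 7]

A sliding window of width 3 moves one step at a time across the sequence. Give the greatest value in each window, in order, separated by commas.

16, 12, 12, 10, 16, 16, 16, 13, 12, 12, 15, 15, 15

[16, 4, 12] → max 16
[4, 12, 1] → max 12
[12, 1, 7] → max 12
[1, 7, 10] → max 10
[7, 10, 16] → max 16
[10, 16, 13] → max 16
[16, 13, 1] → max 16
[13, 1, 12] → max 13
[1, 12, 5] → max 12
[12, 5, 2] → max 12
[5, 2, 15] → max 15
[2, 15, 2] → max 15
[15, 2, 7] → max 15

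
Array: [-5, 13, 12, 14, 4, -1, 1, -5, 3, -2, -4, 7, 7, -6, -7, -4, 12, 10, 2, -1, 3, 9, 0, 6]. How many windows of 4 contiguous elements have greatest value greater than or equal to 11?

(-5, 13, 12, 14) → max 14  ≥ 11 ✓
(13, 12, 14, 4) → max 14  ≥ 11 ✓
(12, 14, 4, -1) → max 14  ≥ 11 ✓
(14, 4, -1, 1) → max 14  ≥ 11 ✓
(4, -1, 1, -5) → max 4
(-1, 1, -5, 3) → max 3
(1, -5, 3, -2) → max 3
(-5, 3, -2, -4) → max 3
(3, -2, -4, 7) → max 7
(-2, -4, 7, 7) → max 7
(-4, 7, 7, -6) → max 7
(7, 7, -6, -7) → max 7
(7, -6, -7, -4) → max 7
(-6, -7, -4, 12) → max 12  ≥ 11 ✓
(-7, -4, 12, 10) → max 12  ≥ 11 ✓
(-4, 12, 10, 2) → max 12  ≥ 11 ✓
(12, 10, 2, -1) → max 12  ≥ 11 ✓
(10, 2, -1, 3) → max 10
(2, -1, 3, 9) → max 9
(-1, 3, 9, 0) → max 9
(3, 9, 0, 6) → max 9
8 windows satisfy the condition.

8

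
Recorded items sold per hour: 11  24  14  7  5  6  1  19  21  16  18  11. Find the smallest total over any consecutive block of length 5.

Window sums for each of the 8 positions:
[11, 24, 14, 7, 5] → sum 61
[24, 14, 7, 5, 6] → sum 56
[14, 7, 5, 6, 1] → sum 33
[7, 5, 6, 1, 19] → sum 38
[5, 6, 1, 19, 21] → sum 52
[6, 1, 19, 21, 16] → sum 63
[1, 19, 21, 16, 18] → sum 75
[19, 21, 16, 18, 11] → sum 85
Smallest of these is 33.

33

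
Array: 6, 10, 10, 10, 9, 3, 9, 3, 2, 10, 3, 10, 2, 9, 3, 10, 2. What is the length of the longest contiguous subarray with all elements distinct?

[6] len 1
[6, 10] len 2
[10] len 1
[10] len 1
[10, 9] len 2
[10, 9, 3] len 3
[3, 9] len 2
[9, 3] len 2
[9, 3, 2] len 3
[9, 3, 2, 10] len 4
[2, 10, 3] len 3
[3, 10] len 2
[3, 10, 2] len 3
[3, 10, 2, 9] len 4
[10, 2, 9, 3] len 4
[2, 9, 3, 10] len 4
[9, 3, 10, 2] len 4
Longest all-distinct length: 4.

4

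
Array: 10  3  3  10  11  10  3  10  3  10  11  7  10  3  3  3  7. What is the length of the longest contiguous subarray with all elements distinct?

4

add 10: [10] len 1
add 3: [10, 3] len 2
add 3 (repeat 3, move left end past it): [3] len 1
add 10: [3, 10] len 2
add 11: [3, 10, 11] len 3
add 10 (repeat 10, move left end past it): [11, 10] len 2
add 3: [11, 10, 3] len 3
add 10 (repeat 10, move left end past it): [3, 10] len 2
add 3 (repeat 3, move left end past it): [10, 3] len 2
add 10 (repeat 10, move left end past it): [3, 10] len 2
add 11: [3, 10, 11] len 3
add 7: [3, 10, 11, 7] len 4
add 10 (repeat 10, move left end past it): [11, 7, 10] len 3
add 3: [11, 7, 10, 3] len 4
add 3 (repeat 3, move left end past it): [3] len 1
add 3 (repeat 3, move left end past it): [3] len 1
add 7: [3, 7] len 2
Longest all-distinct length: 4.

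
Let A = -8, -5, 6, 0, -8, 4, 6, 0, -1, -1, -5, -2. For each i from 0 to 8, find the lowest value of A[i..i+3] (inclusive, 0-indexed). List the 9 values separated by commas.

Sliding a size-4 window across the 12 values:
(-8, -5, 6, 0) → min -8
(-5, 6, 0, -8) → min -8
(6, 0, -8, 4) → min -8
(0, -8, 4, 6) → min -8
(-8, 4, 6, 0) → min -8
(4, 6, 0, -1) → min -1
(6, 0, -1, -1) → min -1
(0, -1, -1, -5) → min -5
(-1, -1, -5, -2) → min -5

-8, -8, -8, -8, -8, -1, -1, -5, -5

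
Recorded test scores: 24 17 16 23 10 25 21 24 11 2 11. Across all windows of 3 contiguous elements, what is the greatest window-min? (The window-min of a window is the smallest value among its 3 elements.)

Each size-3 window and its min:
[24, 17, 16] → min 16
[17, 16, 23] → min 16
[16, 23, 10] → min 10
[23, 10, 25] → min 10
[10, 25, 21] → min 10
[25, 21, 24] → min 21
[21, 24, 11] → min 11
[24, 11, 2] → min 2
[11, 2, 11] → min 2
Greatest of these is 21.

21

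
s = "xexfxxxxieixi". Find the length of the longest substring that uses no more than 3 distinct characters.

add x: window [x] (1 distinct), len 1
add e: window [x, e] (2 distinct), len 2
add x: window [x, e, x] (2 distinct), len 3
add f: window [x, e, x, f] (3 distinct), len 4
add x: window [x, e, x, f, x] (3 distinct), len 5
add x: window [x, e, x, f, x, x] (3 distinct), len 6
add x: window [x, e, x, f, x, x, x] (3 distinct), len 7
add x: window [x, e, x, f, x, x, x, x] (3 distinct), len 8
add i: window [x, f, x, x, x, x, i] (3 distinct), len 7
add e: window [x, x, x, x, i, e] (3 distinct), len 6
add i: window [x, x, x, x, i, e, i] (3 distinct), len 7
add x: window [x, x, x, x, i, e, i, x] (3 distinct), len 8
add i: window [x, x, x, x, i, e, i, x, i] (3 distinct), len 9
Longest length with ≤3 distinct: 9.

9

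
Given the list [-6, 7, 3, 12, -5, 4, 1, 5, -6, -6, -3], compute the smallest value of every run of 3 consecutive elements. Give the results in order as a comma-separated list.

(-6, 7, 3) → min -6
(7, 3, 12) → min 3
(3, 12, -5) → min -5
(12, -5, 4) → min -5
(-5, 4, 1) → min -5
(4, 1, 5) → min 1
(1, 5, -6) → min -6
(5, -6, -6) → min -6
(-6, -6, -3) → min -6

-6, 3, -5, -5, -5, 1, -6, -6, -6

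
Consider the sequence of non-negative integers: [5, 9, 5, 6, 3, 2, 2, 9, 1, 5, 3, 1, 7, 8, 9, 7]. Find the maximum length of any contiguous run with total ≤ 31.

8

→ 5: sum 5, len 1
→ 9: sum 14, len 2
→ 5: sum 19, len 3
→ 6: sum 25, len 4
→ 3: sum 28, len 5
→ 2: sum 30, len 6
→ 2 (dropped 5): sum 27, len 6
→ 9 (dropped 9): sum 27, len 6
→ 1: sum 28, len 7
→ 5 (dropped 5): sum 28, len 7
→ 3: sum 31, len 8
→ 1 (dropped 6): sum 26, len 8
→ 7 (dropped 3): sum 30, len 8
→ 8 (dropped 2, 2, 9): sum 25, len 6
→ 9 (dropped 1, 5): sum 28, len 5
→ 7 (dropped 3, 1): sum 31, len 4
Longest length seen: 8.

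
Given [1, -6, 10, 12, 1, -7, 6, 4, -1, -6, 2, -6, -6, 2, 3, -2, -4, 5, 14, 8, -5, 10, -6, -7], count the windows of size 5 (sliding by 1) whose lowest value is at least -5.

5

1 -6 10 12 1 → min -6
-6 10 12 1 -7 → min -7
10 12 1 -7 6 → min -7
12 1 -7 6 4 → min -7
1 -7 6 4 -1 → min -7
-7 6 4 -1 -6 → min -7
6 4 -1 -6 2 → min -6
4 -1 -6 2 -6 → min -6
-1 -6 2 -6 -6 → min -6
-6 2 -6 -6 2 → min -6
2 -6 -6 2 3 → min -6
-6 -6 2 3 -2 → min -6
-6 2 3 -2 -4 → min -6
2 3 -2 -4 5 → min -4  ≥ -5 ✓
3 -2 -4 5 14 → min -4  ≥ -5 ✓
-2 -4 5 14 8 → min -4  ≥ -5 ✓
-4 5 14 8 -5 → min -5  ≥ -5 ✓
5 14 8 -5 10 → min -5  ≥ -5 ✓
14 8 -5 10 -6 → min -6
8 -5 10 -6 -7 → min -7
5 windows satisfy the condition.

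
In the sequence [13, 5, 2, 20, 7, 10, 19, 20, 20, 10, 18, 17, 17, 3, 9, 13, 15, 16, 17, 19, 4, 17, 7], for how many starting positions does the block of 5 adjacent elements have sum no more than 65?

9

13 5 2 20 7 → sum 47  ≤ 65 ✓
5 2 20 7 10 → sum 44  ≤ 65 ✓
2 20 7 10 19 → sum 58  ≤ 65 ✓
20 7 10 19 20 → sum 76
7 10 19 20 20 → sum 76
10 19 20 20 10 → sum 79
19 20 20 10 18 → sum 87
20 20 10 18 17 → sum 85
20 10 18 17 17 → sum 82
10 18 17 17 3 → sum 65  ≤ 65 ✓
18 17 17 3 9 → sum 64  ≤ 65 ✓
17 17 3 9 13 → sum 59  ≤ 65 ✓
17 3 9 13 15 → sum 57  ≤ 65 ✓
3 9 13 15 16 → sum 56  ≤ 65 ✓
9 13 15 16 17 → sum 70
13 15 16 17 19 → sum 80
15 16 17 19 4 → sum 71
16 17 19 4 17 → sum 73
17 19 4 17 7 → sum 64  ≤ 65 ✓
9 windows satisfy the condition.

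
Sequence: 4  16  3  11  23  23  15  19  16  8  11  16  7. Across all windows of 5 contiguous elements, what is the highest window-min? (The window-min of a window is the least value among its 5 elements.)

15

[4, 16, 3, 11, 23] → min 3
[16, 3, 11, 23, 23] → min 3
[3, 11, 23, 23, 15] → min 3
[11, 23, 23, 15, 19] → min 11
[23, 23, 15, 19, 16] → min 15
[23, 15, 19, 16, 8] → min 8
[15, 19, 16, 8, 11] → min 8
[19, 16, 8, 11, 16] → min 8
[16, 8, 11, 16, 7] → min 7
Highest of these is 15.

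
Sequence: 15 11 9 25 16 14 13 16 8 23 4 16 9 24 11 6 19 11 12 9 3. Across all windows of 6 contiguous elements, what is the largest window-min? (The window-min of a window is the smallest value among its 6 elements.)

(15, 11, 9, 25, 16, 14) → min 9
(11, 9, 25, 16, 14, 13) → min 9
(9, 25, 16, 14, 13, 16) → min 9
(25, 16, 14, 13, 16, 8) → min 8
(16, 14, 13, 16, 8, 23) → min 8
(14, 13, 16, 8, 23, 4) → min 4
(13, 16, 8, 23, 4, 16) → min 4
(16, 8, 23, 4, 16, 9) → min 4
(8, 23, 4, 16, 9, 24) → min 4
(23, 4, 16, 9, 24, 11) → min 4
(4, 16, 9, 24, 11, 6) → min 4
(16, 9, 24, 11, 6, 19) → min 6
(9, 24, 11, 6, 19, 11) → min 6
(24, 11, 6, 19, 11, 12) → min 6
(11, 6, 19, 11, 12, 9) → min 6
(6, 19, 11, 12, 9, 3) → min 3
Largest of these is 9.

9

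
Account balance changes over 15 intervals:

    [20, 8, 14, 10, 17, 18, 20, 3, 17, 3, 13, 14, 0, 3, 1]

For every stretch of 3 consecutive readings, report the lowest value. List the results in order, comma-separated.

8, 8, 10, 10, 17, 3, 3, 3, 3, 3, 0, 0, 0

Sliding a size-3 window across the 15 values:
(20, 8, 14) → min 8
(8, 14, 10) → min 8
(14, 10, 17) → min 10
(10, 17, 18) → min 10
(17, 18, 20) → min 17
(18, 20, 3) → min 3
(20, 3, 17) → min 3
(3, 17, 3) → min 3
(17, 3, 13) → min 3
(3, 13, 14) → min 3
(13, 14, 0) → min 0
(14, 0, 3) → min 0
(0, 3, 1) → min 0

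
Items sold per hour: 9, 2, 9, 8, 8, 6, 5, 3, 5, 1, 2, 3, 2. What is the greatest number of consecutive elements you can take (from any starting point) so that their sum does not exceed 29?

8

[9] sum 9 len 1
[9, 2] sum 11 len 2
[9, 2, 9] sum 20 len 3
[9, 2, 9, 8] sum 28 len 4
[2, 9, 8, 8] sum 27 len 4
[8, 8, 6] sum 22 len 3
[8, 8, 6, 5] sum 27 len 4
[8, 6, 5, 3] sum 22 len 4
[8, 6, 5, 3, 5] sum 27 len 5
[8, 6, 5, 3, 5, 1] sum 28 len 6
[6, 5, 3, 5, 1, 2] sum 22 len 6
[6, 5, 3, 5, 1, 2, 3] sum 25 len 7
[6, 5, 3, 5, 1, 2, 3, 2] sum 27 len 8
Longest length seen: 8.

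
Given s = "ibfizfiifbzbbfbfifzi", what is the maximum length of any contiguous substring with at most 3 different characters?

[i] 1 distinct, len 1
[i, b] 2 distinct, len 2
[i, b, f] 3 distinct, len 3
[i, b, f, i] 3 distinct, len 4
[f, i, z] 3 distinct, len 3
[f, i, z, f] 3 distinct, len 4
[f, i, z, f, i] 3 distinct, len 5
[f, i, z, f, i, i] 3 distinct, len 6
[f, i, z, f, i, i, f] 3 distinct, len 7
[f, i, i, f, b] 3 distinct, len 5
[f, b, z] 3 distinct, len 3
[f, b, z, b] 3 distinct, len 4
[f, b, z, b, b] 3 distinct, len 5
[f, b, z, b, b, f] 3 distinct, len 6
[f, b, z, b, b, f, b] 3 distinct, len 7
[f, b, z, b, b, f, b, f] 3 distinct, len 8
[b, b, f, b, f, i] 3 distinct, len 6
[b, b, f, b, f, i, f] 3 distinct, len 7
[f, i, f, z] 3 distinct, len 4
[f, i, f, z, i] 3 distinct, len 5
Longest length with ≤3 distinct: 8.

8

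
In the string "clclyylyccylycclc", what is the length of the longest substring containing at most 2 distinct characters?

Extend right; when distinct count exceeds 2, shrink from the left:
add c: window [c] (1 distinct), len 1
add l: window [c, l] (2 distinct), len 2
add c: window [c, l, c] (2 distinct), len 3
add l: window [c, l, c, l] (2 distinct), len 4
add y: window [l, y] (2 distinct), len 2
add y: window [l, y, y] (2 distinct), len 3
add l: window [l, y, y, l] (2 distinct), len 4
add y: window [l, y, y, l, y] (2 distinct), len 5
add c: window [y, c] (2 distinct), len 2
add c: window [y, c, c] (2 distinct), len 3
add y: window [y, c, c, y] (2 distinct), len 4
add l: window [y, l] (2 distinct), len 2
add y: window [y, l, y] (2 distinct), len 3
add c: window [y, c] (2 distinct), len 2
add c: window [y, c, c] (2 distinct), len 3
add l: window [c, c, l] (2 distinct), len 3
add c: window [c, c, l, c] (2 distinct), len 4
Longest length with ≤2 distinct: 5.

5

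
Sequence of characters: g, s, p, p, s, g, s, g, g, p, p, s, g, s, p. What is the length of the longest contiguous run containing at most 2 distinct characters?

[g] 1 distinct, len 1
[g, s] 2 distinct, len 2
[s, p] 2 distinct, len 2
[s, p, p] 2 distinct, len 3
[s, p, p, s] 2 distinct, len 4
[s, g] 2 distinct, len 2
[s, g, s] 2 distinct, len 3
[s, g, s, g] 2 distinct, len 4
[s, g, s, g, g] 2 distinct, len 5
[g, g, p] 2 distinct, len 3
[g, g, p, p] 2 distinct, len 4
[p, p, s] 2 distinct, len 3
[s, g] 2 distinct, len 2
[s, g, s] 2 distinct, len 3
[s, p] 2 distinct, len 2
Longest length with ≤2 distinct: 5.

5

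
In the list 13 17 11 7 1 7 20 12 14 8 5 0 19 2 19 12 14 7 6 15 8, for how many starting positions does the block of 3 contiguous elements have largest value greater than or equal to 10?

13 17 11 → max 17  ≥ 10 ✓
17 11 7 → max 17  ≥ 10 ✓
11 7 1 → max 11  ≥ 10 ✓
7 1 7 → max 7
1 7 20 → max 20  ≥ 10 ✓
7 20 12 → max 20  ≥ 10 ✓
20 12 14 → max 20  ≥ 10 ✓
12 14 8 → max 14  ≥ 10 ✓
14 8 5 → max 14  ≥ 10 ✓
8 5 0 → max 8
5 0 19 → max 19  ≥ 10 ✓
0 19 2 → max 19  ≥ 10 ✓
19 2 19 → max 19  ≥ 10 ✓
2 19 12 → max 19  ≥ 10 ✓
19 12 14 → max 19  ≥ 10 ✓
12 14 7 → max 14  ≥ 10 ✓
14 7 6 → max 14  ≥ 10 ✓
7 6 15 → max 15  ≥ 10 ✓
6 15 8 → max 15  ≥ 10 ✓
17 windows satisfy the condition.

17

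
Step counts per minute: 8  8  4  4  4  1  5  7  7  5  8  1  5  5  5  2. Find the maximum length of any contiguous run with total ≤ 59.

13

Extend to the right; shrink from the left whenever the sum exceeds 59:
→ 8: sum 8, len 1
→ 8: sum 16, len 2
→ 4: sum 20, len 3
→ 4: sum 24, len 4
→ 4: sum 28, len 5
→ 1: sum 29, len 6
→ 5: sum 34, len 7
→ 7: sum 41, len 8
→ 7: sum 48, len 9
→ 5: sum 53, len 10
→ 8 (dropped 8): sum 53, len 10
→ 1: sum 54, len 11
→ 5: sum 59, len 12
→ 5 (dropped 8): sum 56, len 12
→ 5 (dropped 4): sum 57, len 12
→ 2: sum 59, len 13
Longest length seen: 13.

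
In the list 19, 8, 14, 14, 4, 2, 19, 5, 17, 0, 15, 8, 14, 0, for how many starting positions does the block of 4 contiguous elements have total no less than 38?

19 8 14 14 → sum 55  ≥ 38 ✓
8 14 14 4 → sum 40  ≥ 38 ✓
14 14 4 2 → sum 34
14 4 2 19 → sum 39  ≥ 38 ✓
4 2 19 5 → sum 30
2 19 5 17 → sum 43  ≥ 38 ✓
19 5 17 0 → sum 41  ≥ 38 ✓
5 17 0 15 → sum 37
17 0 15 8 → sum 40  ≥ 38 ✓
0 15 8 14 → sum 37
15 8 14 0 → sum 37
6 windows satisfy the condition.

6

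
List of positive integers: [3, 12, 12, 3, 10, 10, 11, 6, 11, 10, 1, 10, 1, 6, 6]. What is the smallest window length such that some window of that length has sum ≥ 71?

8

add 3: running sum 3 < 71
add 12: running sum 15 < 71
add 12: running sum 27 < 71
add 3: running sum 30 < 71
add 10: running sum 40 < 71
add 10: running sum 50 < 71
add 11: running sum 61 < 71
add 6: running sum 67 < 71
add 11: shortest ending here [12, 12, 3, 10, 10, 11, 6, 11] sum 75, len 8
add 10: shortest ending here [12, 3, 10, 10, 11, 6, 11, 10] sum 73, len 8
add 1: shortest ending here [12, 3, 10, 10, 11, 6, 11, 10, 1] sum 74, len 9
add 10: shortest ending here [3, 10, 10, 11, 6, 11, 10, 1, 10] sum 72, len 9
add 1: shortest ending here [3, 10, 10, 11, 6, 11, 10, 1, 10, 1] sum 73, len 10
add 6: shortest ending here [10, 10, 11, 6, 11, 10, 1, 10, 1, 6] sum 76, len 10
add 6: shortest ending here [10, 11, 6, 11, 10, 1, 10, 1, 6, 6] sum 72, len 10
Shortest qualifying length: 8.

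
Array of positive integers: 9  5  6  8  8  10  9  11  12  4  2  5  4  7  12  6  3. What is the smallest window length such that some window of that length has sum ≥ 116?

add 9: running sum 9 < 116
add 5: running sum 14 < 116
add 6: running sum 20 < 116
add 8: running sum 28 < 116
add 8: running sum 36 < 116
add 10: running sum 46 < 116
add 9: running sum 55 < 116
add 11: running sum 66 < 116
add 12: running sum 78 < 116
add 4: running sum 82 < 116
add 2: running sum 84 < 116
add 5: running sum 89 < 116
add 4: running sum 93 < 116
add 7: running sum 100 < 116
add 12: running sum 112 < 116
add 6: shortest ending here [9, 5, 6, 8, 8, 10, 9, 11, 12, 4, 2, 5, 4, 7, 12, 6] sum 118, len 16
add 3: shortest ending here [9, 5, 6, 8, 8, 10, 9, 11, 12, 4, 2, 5, 4, 7, 12, 6, 3] sum 121, len 17
Shortest qualifying length: 16.

16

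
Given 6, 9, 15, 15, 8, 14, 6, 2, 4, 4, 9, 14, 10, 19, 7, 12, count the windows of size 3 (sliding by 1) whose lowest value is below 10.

13

[6, 9, 15] → min 6  < 10 ✓
[9, 15, 15] → min 9  < 10 ✓
[15, 15, 8] → min 8  < 10 ✓
[15, 8, 14] → min 8  < 10 ✓
[8, 14, 6] → min 6  < 10 ✓
[14, 6, 2] → min 2  < 10 ✓
[6, 2, 4] → min 2  < 10 ✓
[2, 4, 4] → min 2  < 10 ✓
[4, 4, 9] → min 4  < 10 ✓
[4, 9, 14] → min 4  < 10 ✓
[9, 14, 10] → min 9  < 10 ✓
[14, 10, 19] → min 10
[10, 19, 7] → min 7  < 10 ✓
[19, 7, 12] → min 7  < 10 ✓
13 windows satisfy the condition.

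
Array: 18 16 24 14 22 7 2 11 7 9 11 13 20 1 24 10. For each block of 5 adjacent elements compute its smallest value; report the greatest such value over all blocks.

14

Window mins for each of the 12 positions:
[18, 16, 24, 14, 22] → min 14
[16, 24, 14, 22, 7] → min 7
[24, 14, 22, 7, 2] → min 2
[14, 22, 7, 2, 11] → min 2
[22, 7, 2, 11, 7] → min 2
[7, 2, 11, 7, 9] → min 2
[2, 11, 7, 9, 11] → min 2
[11, 7, 9, 11, 13] → min 7
[7, 9, 11, 13, 20] → min 7
[9, 11, 13, 20, 1] → min 1
[11, 13, 20, 1, 24] → min 1
[13, 20, 1, 24, 10] → min 1
Greatest of these is 14.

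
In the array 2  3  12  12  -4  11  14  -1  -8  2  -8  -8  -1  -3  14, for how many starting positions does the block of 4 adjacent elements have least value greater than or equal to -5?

(2, 3, 12, 12) → min 2  ≥ -5 ✓
(3, 12, 12, -4) → min -4  ≥ -5 ✓
(12, 12, -4, 11) → min -4  ≥ -5 ✓
(12, -4, 11, 14) → min -4  ≥ -5 ✓
(-4, 11, 14, -1) → min -4  ≥ -5 ✓
(11, 14, -1, -8) → min -8
(14, -1, -8, 2) → min -8
(-1, -8, 2, -8) → min -8
(-8, 2, -8, -8) → min -8
(2, -8, -8, -1) → min -8
(-8, -8, -1, -3) → min -8
(-8, -1, -3, 14) → min -8
5 windows satisfy the condition.

5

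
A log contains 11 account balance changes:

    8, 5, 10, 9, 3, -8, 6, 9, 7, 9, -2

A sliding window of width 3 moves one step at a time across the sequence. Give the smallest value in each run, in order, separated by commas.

Sliding a size-3 window across the 11 values:
[8, 5, 10] → min 5
[5, 10, 9] → min 5
[10, 9, 3] → min 3
[9, 3, -8] → min -8
[3, -8, 6] → min -8
[-8, 6, 9] → min -8
[6, 9, 7] → min 6
[9, 7, 9] → min 7
[7, 9, -2] → min -2

5, 5, 3, -8, -8, -8, 6, 7, -2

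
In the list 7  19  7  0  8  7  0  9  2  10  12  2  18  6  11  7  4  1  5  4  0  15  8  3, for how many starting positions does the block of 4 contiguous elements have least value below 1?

(7, 19, 7, 0) → min 0  < 1 ✓
(19, 7, 0, 8) → min 0  < 1 ✓
(7, 0, 8, 7) → min 0  < 1 ✓
(0, 8, 7, 0) → min 0  < 1 ✓
(8, 7, 0, 9) → min 0  < 1 ✓
(7, 0, 9, 2) → min 0  < 1 ✓
(0, 9, 2, 10) → min 0  < 1 ✓
(9, 2, 10, 12) → min 2
(2, 10, 12, 2) → min 2
(10, 12, 2, 18) → min 2
(12, 2, 18, 6) → min 2
(2, 18, 6, 11) → min 2
(18, 6, 11, 7) → min 6
(6, 11, 7, 4) → min 4
(11, 7, 4, 1) → min 1
(7, 4, 1, 5) → min 1
(4, 1, 5, 4) → min 1
(1, 5, 4, 0) → min 0  < 1 ✓
(5, 4, 0, 15) → min 0  < 1 ✓
(4, 0, 15, 8) → min 0  < 1 ✓
(0, 15, 8, 3) → min 0  < 1 ✓
11 windows satisfy the condition.

11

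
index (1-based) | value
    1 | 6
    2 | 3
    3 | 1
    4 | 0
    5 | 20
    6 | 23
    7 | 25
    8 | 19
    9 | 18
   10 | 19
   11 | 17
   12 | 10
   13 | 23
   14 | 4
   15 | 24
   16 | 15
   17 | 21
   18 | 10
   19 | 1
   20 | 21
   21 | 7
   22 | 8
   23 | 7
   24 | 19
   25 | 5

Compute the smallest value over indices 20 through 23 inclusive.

7

Elements at indices 20..23: 21, 7, 8, 7
min(21, 7, 8, 7) = 7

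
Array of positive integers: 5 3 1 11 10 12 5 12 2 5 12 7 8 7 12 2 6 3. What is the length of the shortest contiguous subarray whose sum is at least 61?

8

add 5: running sum 5 < 61
add 3: running sum 8 < 61
add 1: running sum 9 < 61
add 11: running sum 20 < 61
add 10: running sum 30 < 61
add 12: running sum 42 < 61
add 5: running sum 47 < 61
add 12: running sum 59 < 61
end 8: [5, 3, 1, 11, 10, 12, 5, 12, 2] sum 61, len 9
end 9: [3, 1, 11, 10, 12, 5, 12, 2, 5] sum 61, len 9
end 10: [11, 10, 12, 5, 12, 2, 5, 12] sum 69, len 8
end 11: [10, 12, 5, 12, 2, 5, 12, 7] sum 65, len 8
end 12: [12, 5, 12, 2, 5, 12, 7, 8] sum 63, len 8
end 13: [12, 5, 12, 2, 5, 12, 7, 8, 7] sum 70, len 9
end 14: [12, 2, 5, 12, 7, 8, 7, 12] sum 65, len 8
end 15: [12, 2, 5, 12, 7, 8, 7, 12, 2] sum 67, len 9
end 16: [2, 5, 12, 7, 8, 7, 12, 2, 6] sum 61, len 9
end 17: [5, 12, 7, 8, 7, 12, 2, 6, 3] sum 62, len 9
Shortest qualifying length: 8.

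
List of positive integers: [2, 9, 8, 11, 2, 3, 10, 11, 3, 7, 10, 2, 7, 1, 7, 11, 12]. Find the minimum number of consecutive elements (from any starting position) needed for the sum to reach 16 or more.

2

add 2: running sum 2 < 16
add 9: running sum 11 < 16
end 2: [9, 8] sum 17, len 2
end 3: [8, 11] sum 19, len 2
end 4: [8, 11, 2] sum 21, len 3
end 5: [11, 2, 3] sum 16, len 3
end 6: [11, 2, 3, 10] sum 26, len 4
end 7: [10, 11] sum 21, len 2
end 8: [10, 11, 3] sum 24, len 3
end 9: [11, 3, 7] sum 21, len 3
end 10: [7, 10] sum 17, len 2
end 11: [7, 10, 2] sum 19, len 3
end 12: [10, 2, 7] sum 19, len 3
end 13: [10, 2, 7, 1] sum 20, len 4
end 14: [2, 7, 1, 7] sum 17, len 4
end 15: [7, 11] sum 18, len 2
end 16: [11, 12] sum 23, len 2
Shortest qualifying length: 2.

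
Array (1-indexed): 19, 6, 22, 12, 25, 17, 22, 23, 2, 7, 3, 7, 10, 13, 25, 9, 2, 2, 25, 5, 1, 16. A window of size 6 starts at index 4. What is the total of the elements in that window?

101

Elements at indices 4..9: 12, 25, 17, 22, 23, 2
sum(12, 25, 17, 22, 23, 2) = 101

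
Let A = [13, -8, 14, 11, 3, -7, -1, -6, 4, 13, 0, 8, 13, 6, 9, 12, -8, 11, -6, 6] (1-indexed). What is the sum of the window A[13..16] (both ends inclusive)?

Elements at indices 13..16: 13, 6, 9, 12
sum(13, 6, 9, 12) = 40

40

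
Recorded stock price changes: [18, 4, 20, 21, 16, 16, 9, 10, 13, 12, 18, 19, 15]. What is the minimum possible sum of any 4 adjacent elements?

[18, 4, 20, 21] → sum 63
[4, 20, 21, 16] → sum 61
[20, 21, 16, 16] → sum 73
[21, 16, 16, 9] → sum 62
[16, 16, 9, 10] → sum 51
[16, 9, 10, 13] → sum 48
[9, 10, 13, 12] → sum 44
[10, 13, 12, 18] → sum 53
[13, 12, 18, 19] → sum 62
[12, 18, 19, 15] → sum 64
Minimum of these is 44.

44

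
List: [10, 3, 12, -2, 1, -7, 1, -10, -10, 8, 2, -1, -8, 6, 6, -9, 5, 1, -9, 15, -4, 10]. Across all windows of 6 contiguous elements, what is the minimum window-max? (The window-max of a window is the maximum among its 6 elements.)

Each size-6 window and its max:
10 3 12 -2 1 -7 → max 12
3 12 -2 1 -7 1 → max 12
12 -2 1 -7 1 -10 → max 12
-2 1 -7 1 -10 -10 → max 1
1 -7 1 -10 -10 8 → max 8
-7 1 -10 -10 8 2 → max 8
1 -10 -10 8 2 -1 → max 8
-10 -10 8 2 -1 -8 → max 8
-10 8 2 -1 -8 6 → max 8
8 2 -1 -8 6 6 → max 8
2 -1 -8 6 6 -9 → max 6
-1 -8 6 6 -9 5 → max 6
-8 6 6 -9 5 1 → max 6
6 6 -9 5 1 -9 → max 6
6 -9 5 1 -9 15 → max 15
-9 5 1 -9 15 -4 → max 15
5 1 -9 15 -4 10 → max 15
Minimum of these is 1.

1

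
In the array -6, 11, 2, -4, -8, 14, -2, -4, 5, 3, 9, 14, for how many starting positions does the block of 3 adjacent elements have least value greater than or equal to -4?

-6 11 2 → min -6
11 2 -4 → min -4  ≥ -4 ✓
2 -4 -8 → min -8
-4 -8 14 → min -8
-8 14 -2 → min -8
14 -2 -4 → min -4  ≥ -4 ✓
-2 -4 5 → min -4  ≥ -4 ✓
-4 5 3 → min -4  ≥ -4 ✓
5 3 9 → min 3  ≥ -4 ✓
3 9 14 → min 3  ≥ -4 ✓
6 windows satisfy the condition.

6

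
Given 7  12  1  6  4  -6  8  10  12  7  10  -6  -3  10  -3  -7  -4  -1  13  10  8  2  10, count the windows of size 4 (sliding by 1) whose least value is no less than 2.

4

[7, 12, 1, 6] → min 1
[12, 1, 6, 4] → min 1
[1, 6, 4, -6] → min -6
[6, 4, -6, 8] → min -6
[4, -6, 8, 10] → min -6
[-6, 8, 10, 12] → min -6
[8, 10, 12, 7] → min 7  ≥ 2 ✓
[10, 12, 7, 10] → min 7  ≥ 2 ✓
[12, 7, 10, -6] → min -6
[7, 10, -6, -3] → min -6
[10, -6, -3, 10] → min -6
[-6, -3, 10, -3] → min -6
[-3, 10, -3, -7] → min -7
[10, -3, -7, -4] → min -7
[-3, -7, -4, -1] → min -7
[-7, -4, -1, 13] → min -7
[-4, -1, 13, 10] → min -4
[-1, 13, 10, 8] → min -1
[13, 10, 8, 2] → min 2  ≥ 2 ✓
[10, 8, 2, 10] → min 2  ≥ 2 ✓
4 windows satisfy the condition.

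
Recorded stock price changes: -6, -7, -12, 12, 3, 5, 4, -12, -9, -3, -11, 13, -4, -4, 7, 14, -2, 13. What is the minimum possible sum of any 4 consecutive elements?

-35

Window sums for each of the 15 positions:
-6 -7 -12 12 → sum -13
-7 -12 12 3 → sum -4
-12 12 3 5 → sum 8
12 3 5 4 → sum 24
3 5 4 -12 → sum 0
5 4 -12 -9 → sum -12
4 -12 -9 -3 → sum -20
-12 -9 -3 -11 → sum -35
-9 -3 -11 13 → sum -10
-3 -11 13 -4 → sum -5
-11 13 -4 -4 → sum -6
13 -4 -4 7 → sum 12
-4 -4 7 14 → sum 13
-4 7 14 -2 → sum 15
7 14 -2 13 → sum 32
Minimum of these is -35.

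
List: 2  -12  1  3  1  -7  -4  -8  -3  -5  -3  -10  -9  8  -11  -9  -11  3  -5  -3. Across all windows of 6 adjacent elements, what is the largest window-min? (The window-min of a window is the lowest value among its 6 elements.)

Each size-6 window and its min:
[2, -12, 1, 3, 1, -7] → min -12
[-12, 1, 3, 1, -7, -4] → min -12
[1, 3, 1, -7, -4, -8] → min -8
[3, 1, -7, -4, -8, -3] → min -8
[1, -7, -4, -8, -3, -5] → min -8
[-7, -4, -8, -3, -5, -3] → min -8
[-4, -8, -3, -5, -3, -10] → min -10
[-8, -3, -5, -3, -10, -9] → min -10
[-3, -5, -3, -10, -9, 8] → min -10
[-5, -3, -10, -9, 8, -11] → min -11
[-3, -10, -9, 8, -11, -9] → min -11
[-10, -9, 8, -11, -9, -11] → min -11
[-9, 8, -11, -9, -11, 3] → min -11
[8, -11, -9, -11, 3, -5] → min -11
[-11, -9, -11, 3, -5, -3] → min -11
Largest of these is -8.

-8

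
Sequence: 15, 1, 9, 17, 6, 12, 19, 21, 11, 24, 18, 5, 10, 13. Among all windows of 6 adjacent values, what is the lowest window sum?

60

Window sums for each of the 9 positions:
(15, 1, 9, 17, 6, 12) → sum 60
(1, 9, 17, 6, 12, 19) → sum 64
(9, 17, 6, 12, 19, 21) → sum 84
(17, 6, 12, 19, 21, 11) → sum 86
(6, 12, 19, 21, 11, 24) → sum 93
(12, 19, 21, 11, 24, 18) → sum 105
(19, 21, 11, 24, 18, 5) → sum 98
(21, 11, 24, 18, 5, 10) → sum 89
(11, 24, 18, 5, 10, 13) → sum 81
Lowest of these is 60.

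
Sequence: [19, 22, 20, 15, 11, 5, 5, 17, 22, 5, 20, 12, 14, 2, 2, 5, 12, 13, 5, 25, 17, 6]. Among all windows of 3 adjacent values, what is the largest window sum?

Each size-3 window and its sum:
19 22 20 → sum 61
22 20 15 → sum 57
20 15 11 → sum 46
15 11 5 → sum 31
11 5 5 → sum 21
5 5 17 → sum 27
5 17 22 → sum 44
17 22 5 → sum 44
22 5 20 → sum 47
5 20 12 → sum 37
20 12 14 → sum 46
12 14 2 → sum 28
14 2 2 → sum 18
2 2 5 → sum 9
2 5 12 → sum 19
5 12 13 → sum 30
12 13 5 → sum 30
13 5 25 → sum 43
5 25 17 → sum 47
25 17 6 → sum 48
Largest of these is 61.

61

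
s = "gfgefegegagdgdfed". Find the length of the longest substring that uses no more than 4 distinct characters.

[g] 1 distinct, len 1
[g, f] 2 distinct, len 2
[g, f, g] 2 distinct, len 3
[g, f, g, e] 3 distinct, len 4
[g, f, g, e, f] 3 distinct, len 5
[g, f, g, e, f, e] 3 distinct, len 6
[g, f, g, e, f, e, g] 3 distinct, len 7
[g, f, g, e, f, e, g, e] 3 distinct, len 8
[g, f, g, e, f, e, g, e, g] 3 distinct, len 9
[g, f, g, e, f, e, g, e, g, a] 4 distinct, len 10
[g, f, g, e, f, e, g, e, g, a, g] 4 distinct, len 11
[e, g, e, g, a, g, d] 4 distinct, len 7
[e, g, e, g, a, g, d, g] 4 distinct, len 8
[e, g, e, g, a, g, d, g, d] 4 distinct, len 9
[g, a, g, d, g, d, f] 4 distinct, len 7
[g, d, g, d, f, e] 4 distinct, len 6
[g, d, g, d, f, e, d] 4 distinct, len 7
Longest length with ≤4 distinct: 11.

11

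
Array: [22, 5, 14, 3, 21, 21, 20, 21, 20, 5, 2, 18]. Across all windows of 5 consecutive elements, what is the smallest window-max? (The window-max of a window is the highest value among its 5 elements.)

[22, 5, 14, 3, 21] → max 22
[5, 14, 3, 21, 21] → max 21
[14, 3, 21, 21, 20] → max 21
[3, 21, 21, 20, 21] → max 21
[21, 21, 20, 21, 20] → max 21
[21, 20, 21, 20, 5] → max 21
[20, 21, 20, 5, 2] → max 21
[21, 20, 5, 2, 18] → max 21
Smallest of these is 21.

21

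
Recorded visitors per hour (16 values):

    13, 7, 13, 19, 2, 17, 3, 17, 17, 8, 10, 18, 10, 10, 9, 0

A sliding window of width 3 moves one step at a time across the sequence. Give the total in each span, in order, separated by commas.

[13, 7, 13] → sum 33
[7, 13, 19] → sum 39
[13, 19, 2] → sum 34
[19, 2, 17] → sum 38
[2, 17, 3] → sum 22
[17, 3, 17] → sum 37
[3, 17, 17] → sum 37
[17, 17, 8] → sum 42
[17, 8, 10] → sum 35
[8, 10, 18] → sum 36
[10, 18, 10] → sum 38
[18, 10, 10] → sum 38
[10, 10, 9] → sum 29
[10, 9, 0] → sum 19

33, 39, 34, 38, 22, 37, 37, 42, 35, 36, 38, 38, 29, 19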